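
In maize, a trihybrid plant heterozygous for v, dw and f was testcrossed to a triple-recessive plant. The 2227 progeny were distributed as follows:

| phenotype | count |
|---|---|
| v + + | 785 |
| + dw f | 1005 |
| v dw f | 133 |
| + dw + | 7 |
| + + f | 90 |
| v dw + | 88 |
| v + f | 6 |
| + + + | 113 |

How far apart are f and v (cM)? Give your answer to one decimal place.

11.6 cM

The two most frequent reciprocal classes, + dw f and v + +, are the parental types, so the F1 was + dw f / v + +.
The two rarest classes, + dw + and v + f, are the double crossovers. Comparing them with the parentals, only the f allele has switched, so f is the middle locus and the order is dw – f – v.
Crossovers in the f–v interval produce the single-crossover classes v dw f and + + + (133 + 113 = 246) plus the double crossovers (13).
RF(f–v) = (246 + 13) / 2227 = 259/2227 = 0.1163 → 11.6 cM.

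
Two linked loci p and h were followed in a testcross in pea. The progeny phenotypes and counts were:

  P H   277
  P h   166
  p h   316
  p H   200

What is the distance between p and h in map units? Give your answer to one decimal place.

The two most frequent classes, P H (277) and p h (316), are the parental types, so the F1 was P H / p h.
The recombinant classes are P h and p H: 166 + 200 = 366.
Recombination frequency = 366/959 = 0.3816 ≈ 38.2%, i.e. 38.2 map units.

38.2 map units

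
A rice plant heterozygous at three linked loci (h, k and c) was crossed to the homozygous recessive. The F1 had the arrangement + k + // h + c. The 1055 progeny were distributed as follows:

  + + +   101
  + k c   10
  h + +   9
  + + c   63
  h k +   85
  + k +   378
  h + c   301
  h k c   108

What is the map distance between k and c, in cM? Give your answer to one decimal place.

The two rarest classes, + k c and h + +, are the double crossovers. Comparing them with the parentals, only the c allele has switched, so c is the middle locus and the order is k – c – h.
Crossovers in the k–c interval produce the single-crossover classes + + + and h k c (101 + 108 = 209) plus the double crossovers (19).
RF(k–c) = (209 + 19) / 1055 = 228/1055 = 0.2161 → 21.6 cM.

21.6 cM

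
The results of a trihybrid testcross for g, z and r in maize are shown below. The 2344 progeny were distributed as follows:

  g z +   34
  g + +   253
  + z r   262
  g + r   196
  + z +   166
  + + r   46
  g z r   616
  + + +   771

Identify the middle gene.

The two most frequent reciprocal classes, + + + and g z r, are the parental types, so the F1 was + + + / g z r.
The two rarest classes, + + r and g z +, are the double crossovers. Comparing them with the parentals, only the r allele has switched, so r is the middle locus and the order is z – r – g.

r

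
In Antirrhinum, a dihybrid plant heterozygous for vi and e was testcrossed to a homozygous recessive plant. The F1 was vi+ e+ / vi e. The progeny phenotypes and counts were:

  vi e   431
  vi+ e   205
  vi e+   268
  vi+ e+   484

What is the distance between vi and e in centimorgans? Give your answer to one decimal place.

34.1 centimorgans

The recombinant classes are vi+ e and vi e+: 205 + 268 = 473.
Recombination frequency = 473/1388 = 0.3408 ≈ 34.1%, i.e. 34.1 centimorgans.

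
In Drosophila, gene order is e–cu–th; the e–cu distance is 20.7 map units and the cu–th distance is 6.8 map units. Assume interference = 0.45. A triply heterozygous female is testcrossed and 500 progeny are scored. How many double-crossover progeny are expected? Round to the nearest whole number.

4

Map distances give recombination frequencies of 0.207 and 0.068 for the two intervals.
With interference 0.45 (so coincidence = 0.55), expected double-crossover frequency = 0.207 × 0.068 × 0.55 = 0.00774.
Expected number = 0.00774 × 500 = 3.87 ≈ 4.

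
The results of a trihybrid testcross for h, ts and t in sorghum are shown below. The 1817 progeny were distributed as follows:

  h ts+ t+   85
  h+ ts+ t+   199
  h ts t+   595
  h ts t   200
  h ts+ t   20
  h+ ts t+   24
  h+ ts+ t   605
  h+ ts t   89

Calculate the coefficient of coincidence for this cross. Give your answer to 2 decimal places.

The two most frequent reciprocal classes, h ts t+ and h+ ts+ t, are the parental types, so the F1 was h ts t+ / h+ ts+ t.
The two rarest classes, h+ ts t+ and h ts+ t, are the double crossovers. Comparing them with the parentals, only the h allele has switched, so h is the middle locus and the order is ts – h – t.
ts–h: (174 + 44)/1817 = 0.1200; h–t: (399 + 44)/1817 = 0.2438.
Expected DCO frequency = 0.1200 × 0.2438 ≈ 0.02926; observed = 44/1817 ≈ 0.02422.
Coefficient of coincidence = 0.02422/0.02926 ≈ 0.83.

0.83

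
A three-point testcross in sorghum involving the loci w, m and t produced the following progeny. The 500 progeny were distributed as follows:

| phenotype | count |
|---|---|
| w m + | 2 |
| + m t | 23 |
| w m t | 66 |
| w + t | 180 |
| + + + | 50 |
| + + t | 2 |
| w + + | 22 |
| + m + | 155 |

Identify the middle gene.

The two most frequent reciprocal classes, + m + and w + t, are the parental types, so the F1 was + m + / w + t.
The two rarest classes, w m + and + + t, are the double crossovers. Comparing them with the parentals, only the w allele has switched, so w is the middle locus and the order is t – w – m.

w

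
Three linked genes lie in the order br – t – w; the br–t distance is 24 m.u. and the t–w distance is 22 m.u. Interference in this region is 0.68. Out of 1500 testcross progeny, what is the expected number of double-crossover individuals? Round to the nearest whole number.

Map distances give recombination frequencies of 0.240 and 0.220 for the two intervals.
With interference 0.68 (so coincidence = 0.32), expected double-crossover frequency = 0.240 × 0.220 × 0.32 = 0.01690.
Expected number = 0.01690 × 1500 = 25.34 ≈ 25.

25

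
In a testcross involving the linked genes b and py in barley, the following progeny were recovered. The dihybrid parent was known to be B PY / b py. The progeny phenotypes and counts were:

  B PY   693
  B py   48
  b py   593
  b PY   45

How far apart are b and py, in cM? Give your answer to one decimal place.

The recombinant classes are B py and b PY: 48 + 45 = 93.
Recombination frequency = 93/1379 = 0.0674 ≈ 6.7%, i.e. 6.7 cM.

6.7 cM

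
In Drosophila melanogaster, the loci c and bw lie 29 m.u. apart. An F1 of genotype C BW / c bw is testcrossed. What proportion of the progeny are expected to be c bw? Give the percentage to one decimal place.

35.5%

A map distance of 29 m.u. corresponds to a recombination frequency of 0.290.
The F1 is C BW / c bw, so c bw is a parental gamete class with expected frequency (1 − r)/2 = 0.710/2 = 0.3550.
That is 0.3550 = 35.5% of the progeny.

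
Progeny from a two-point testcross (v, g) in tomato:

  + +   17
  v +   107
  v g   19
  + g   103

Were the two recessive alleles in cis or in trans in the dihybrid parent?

trans

The two most frequent classes are + g (103) and v + (107); these are the parental (non-recombinant) types.
So the F1 carried + g on one chromosome and v + on the other — the recessive alleles are on opposite chromosomes (trans / repulsion).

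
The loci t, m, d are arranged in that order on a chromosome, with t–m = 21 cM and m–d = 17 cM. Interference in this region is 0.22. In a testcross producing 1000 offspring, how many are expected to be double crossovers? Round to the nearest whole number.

Map distances give recombination frequencies of 0.210 and 0.170 for the two intervals.
With interference 0.22 (so coincidence = 0.78), expected double-crossover frequency = 0.210 × 0.170 × 0.78 = 0.02785.
Expected number = 0.02785 × 1000 = 27.85 ≈ 28.

28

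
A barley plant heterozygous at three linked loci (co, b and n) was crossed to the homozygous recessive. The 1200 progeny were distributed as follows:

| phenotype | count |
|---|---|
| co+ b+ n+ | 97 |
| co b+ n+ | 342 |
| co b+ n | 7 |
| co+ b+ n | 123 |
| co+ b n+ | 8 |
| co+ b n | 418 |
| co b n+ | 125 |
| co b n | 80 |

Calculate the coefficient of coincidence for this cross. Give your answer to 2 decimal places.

The two most frequent reciprocal classes, co+ b n and co b+ n+, are the parental types, so the F1 was co+ b n / co b+ n+.
The two rarest classes, co+ b n+ and co b+ n, are the double crossovers. Comparing them with the parentals, only the n allele has switched, so n is the middle locus and the order is b – n – co.
b–n: (248 + 15)/1200 = 0.2192; n–co: (177 + 15)/1200 = 0.1600.
Expected DCO frequency = 0.2192 × 0.1600 ≈ 0.03507; observed = 15/1200 ≈ 0.01250.
Coefficient of coincidence = 0.01250/0.03507 ≈ 0.36.

0.36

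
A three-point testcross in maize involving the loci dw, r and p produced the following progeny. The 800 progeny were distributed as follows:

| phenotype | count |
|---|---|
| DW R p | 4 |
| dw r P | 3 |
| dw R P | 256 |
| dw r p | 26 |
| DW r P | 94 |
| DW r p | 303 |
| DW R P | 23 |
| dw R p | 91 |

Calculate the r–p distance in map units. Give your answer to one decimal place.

24.0 map units

The two most frequent reciprocal classes, DW r p and dw R P, are the parental types, so the F1 was DW r p / dw R P.
The two rarest classes, DW R p and dw r P, are the double crossovers. Comparing them with the parentals, only the r allele has switched, so r is the middle locus and the order is dw – r – p.
Crossovers in the r–p interval produce the single-crossover classes DW r P and dw R p (94 + 91 = 185) plus the double crossovers (7).
RF(r–p) = (185 + 7) / 800 = 192/800 = 0.2400 → 24.0 map units.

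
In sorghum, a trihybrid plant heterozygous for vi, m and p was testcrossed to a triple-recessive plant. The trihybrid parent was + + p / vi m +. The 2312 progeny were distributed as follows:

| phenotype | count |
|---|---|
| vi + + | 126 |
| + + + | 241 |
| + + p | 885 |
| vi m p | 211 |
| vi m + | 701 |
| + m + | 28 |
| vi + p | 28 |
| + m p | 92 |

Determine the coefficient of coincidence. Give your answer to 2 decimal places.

The two rarest classes, vi + p and + m +, are the double crossovers. Comparing them with the parentals, only the vi allele has switched, so vi is the middle locus and the order is m – vi – p.
m–vi: (218 + 56)/2312 = 0.1185; vi–p: (452 + 56)/2312 = 0.2197.
Expected DCO frequency = 0.1185 × 0.2197 ≈ 0.02603; observed = 56/2312 ≈ 0.02422.
Coefficient of coincidence = 0.02422/0.02603 ≈ 0.93.

0.93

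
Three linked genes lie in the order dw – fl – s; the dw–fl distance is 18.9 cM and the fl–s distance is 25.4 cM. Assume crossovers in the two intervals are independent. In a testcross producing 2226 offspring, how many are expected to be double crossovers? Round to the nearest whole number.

Map distances give recombination frequencies of 0.189 and 0.254 for the two intervals.
With no interference, expected double-crossover frequency = 0.189 × 0.254 = 0.04801.
Expected number = 0.04801 × 2226 = 106.86 ≈ 107.

107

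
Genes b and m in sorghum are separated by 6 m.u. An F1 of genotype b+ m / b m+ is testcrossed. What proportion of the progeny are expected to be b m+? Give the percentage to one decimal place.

A map distance of 6 m.u. corresponds to a recombination frequency of 0.060.
The F1 is b+ m / b m+, so b m+ is a parental gamete class with expected frequency (1 − r)/2 = 0.940/2 = 0.4700.
That is 0.4700 = 47.0% of the progeny.

47.0%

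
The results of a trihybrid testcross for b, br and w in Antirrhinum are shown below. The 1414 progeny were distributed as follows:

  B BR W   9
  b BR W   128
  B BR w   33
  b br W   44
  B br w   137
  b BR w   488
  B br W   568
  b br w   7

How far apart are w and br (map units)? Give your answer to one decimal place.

19.9 map units

The two most frequent reciprocal classes, B br W and b BR w, are the parental types, so the F1 was B br W / b BR w.
The two rarest classes, B BR W and b br w, are the double crossovers. Comparing them with the parentals, only the br allele has switched, so br is the middle locus and the order is b – br – w.
Crossovers in the br–w interval produce the single-crossover classes B br w and b BR W (137 + 128 = 265) plus the double crossovers (16).
RF(br–w) = (265 + 16) / 1414 = 281/1414 = 0.1987 → 19.9 map units.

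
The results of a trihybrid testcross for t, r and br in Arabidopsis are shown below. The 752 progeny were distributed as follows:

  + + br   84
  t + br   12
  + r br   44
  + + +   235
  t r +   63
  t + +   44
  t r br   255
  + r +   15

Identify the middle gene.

The two most frequent reciprocal classes, t r br and + + +, are the parental types, so the F1 was t r br / + + +.
The two rarest classes, t + br and + r +, are the double crossovers. Comparing them with the parentals, only the r allele has switched, so r is the middle locus and the order is t – r – br.

r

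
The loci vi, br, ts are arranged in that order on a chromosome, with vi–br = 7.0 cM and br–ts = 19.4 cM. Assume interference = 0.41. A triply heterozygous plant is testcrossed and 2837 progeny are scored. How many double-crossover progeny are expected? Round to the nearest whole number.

23

Map distances give recombination frequencies of 0.070 and 0.194 for the two intervals.
With interference 0.41 (so coincidence = 0.59), expected double-crossover frequency = 0.070 × 0.194 × 0.59 = 0.00801.
Expected number = 0.00801 × 2837 = 22.73 ≈ 23.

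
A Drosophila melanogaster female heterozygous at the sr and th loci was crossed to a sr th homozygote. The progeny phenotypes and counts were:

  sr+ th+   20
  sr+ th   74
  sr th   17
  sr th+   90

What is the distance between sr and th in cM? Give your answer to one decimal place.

18.4 cM

The two most frequent classes, sr+ th (74) and sr th+ (90), are the parental types, so the F1 was sr+ th / sr th+.
The recombinant classes are sr+ th+ and sr th: 20 + 17 = 37.
Recombination frequency = 37/201 = 0.1841 ≈ 18.4%, i.e. 18.4 cM.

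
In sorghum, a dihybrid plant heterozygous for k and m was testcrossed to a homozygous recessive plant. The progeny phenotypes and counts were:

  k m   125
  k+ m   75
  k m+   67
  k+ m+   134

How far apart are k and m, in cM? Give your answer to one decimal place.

35.4 cM

The two most frequent classes, k+ m+ (134) and k m (125), are the parental types, so the F1 was k+ m+ / k m.
The recombinant classes are k+ m and k m+: 75 + 67 = 142.
Recombination frequency = 142/401 = 0.3541 ≈ 35.4%, i.e. 35.4 cM.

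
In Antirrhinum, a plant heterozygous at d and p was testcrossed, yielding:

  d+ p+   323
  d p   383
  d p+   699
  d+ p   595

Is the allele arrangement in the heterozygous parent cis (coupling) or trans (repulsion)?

The two most frequent classes are d+ p (595) and d p+ (699); these are the parental (non-recombinant) types.
So the F1 carried d+ p on one chromosome and d p+ on the other — the recessive alleles are on opposite chromosomes (trans / repulsion).

trans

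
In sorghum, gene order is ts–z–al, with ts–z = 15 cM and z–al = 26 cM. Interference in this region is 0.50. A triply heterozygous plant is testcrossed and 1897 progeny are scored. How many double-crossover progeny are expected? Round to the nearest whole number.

Map distances give recombination frequencies of 0.150 and 0.260 for the two intervals.
With interference 0.50 (so coincidence = 0.50), expected double-crossover frequency = 0.150 × 0.260 × 0.50 = 0.01950.
Expected number = 0.01950 × 1897 = 36.99 ≈ 37.

37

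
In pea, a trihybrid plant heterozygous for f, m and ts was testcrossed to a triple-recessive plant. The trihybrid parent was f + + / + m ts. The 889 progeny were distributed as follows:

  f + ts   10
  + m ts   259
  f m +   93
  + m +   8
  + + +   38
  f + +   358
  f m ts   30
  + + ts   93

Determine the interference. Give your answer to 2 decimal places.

The two rarest classes, f + ts and + m +, are the double crossovers. Comparing them with the parentals, only the ts allele has switched, so ts is the middle locus and the order is m – ts – f.
m–ts: (186 + 18)/889 = 0.2295; ts–f: (68 + 18)/889 = 0.0967.
Expected DCO frequency = 0.2295 × 0.0967 ≈ 0.02219; observed = 18/889 ≈ 0.02025.
Coefficient of coincidence = 0.02025/0.02219 ≈ 0.91; interference = 1 − 0.91 = 0.09.

0.09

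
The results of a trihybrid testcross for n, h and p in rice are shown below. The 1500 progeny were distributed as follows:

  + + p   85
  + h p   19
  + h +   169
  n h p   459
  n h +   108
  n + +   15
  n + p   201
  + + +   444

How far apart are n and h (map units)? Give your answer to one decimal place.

26.9 map units

The two most frequent reciprocal classes, + + + and n h p, are the parental types, so the F1 was + + + / n h p.
The two rarest classes, n + + and + h p, are the double crossovers. Comparing them with the parentals, only the n allele has switched, so n is the middle locus and the order is p – n – h.
Crossovers in the n–h interval produce the single-crossover classes + h + and n + p (169 + 201 = 370) plus the double crossovers (34).
RF(n–h) = (370 + 34) / 1500 = 404/1500 = 0.2693 → 26.9 map units.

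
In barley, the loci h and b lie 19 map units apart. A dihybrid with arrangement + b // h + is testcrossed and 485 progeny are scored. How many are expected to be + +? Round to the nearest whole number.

46

A map distance of 19 map units corresponds to a recombination frequency of 0.190.
The F1 is + b / h +, so + + is a recombinant gamete class with expected frequency r/2 = 0.190/2 = 0.0950.
Expected number = 0.0950 × 485 = 46.08 ≈ 46.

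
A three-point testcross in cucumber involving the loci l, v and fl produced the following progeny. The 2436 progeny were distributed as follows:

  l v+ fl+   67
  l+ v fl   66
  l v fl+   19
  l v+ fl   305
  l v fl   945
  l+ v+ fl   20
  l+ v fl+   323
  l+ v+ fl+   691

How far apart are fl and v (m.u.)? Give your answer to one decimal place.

The two most frequent reciprocal classes, l v fl and l+ v+ fl+, are the parental types, so the F1 was l v fl / l+ v+ fl+.
The two rarest classes, l v fl+ and l+ v+ fl, are the double crossovers. Comparing them with the parentals, only the fl allele has switched, so fl is the middle locus and the order is v – fl – l.
Crossovers in the v–fl interval produce the single-crossover classes l v+ fl and l+ v fl+ (305 + 323 = 628) plus the double crossovers (39).
RF(v–fl) = (628 + 39) / 2436 = 667/2436 = 0.2738 → 27.4 m.u.

27.4 m.u.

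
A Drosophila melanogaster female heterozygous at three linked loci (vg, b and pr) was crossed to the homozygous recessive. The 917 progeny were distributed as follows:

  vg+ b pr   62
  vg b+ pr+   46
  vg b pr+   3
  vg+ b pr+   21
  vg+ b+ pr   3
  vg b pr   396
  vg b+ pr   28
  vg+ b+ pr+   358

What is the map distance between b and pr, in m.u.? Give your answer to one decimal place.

The two most frequent reciprocal classes, vg+ b+ pr+ and vg b pr, are the parental types, so the F1 was vg+ b+ pr+ / vg b pr.
The two rarest classes, vg+ b+ pr and vg b pr+, are the double crossovers. Comparing them with the parentals, only the pr allele has switched, so pr is the middle locus and the order is b – pr – vg.
Crossovers in the b–pr interval produce the single-crossover classes vg+ b pr+ and vg b+ pr (21 + 28 = 49) plus the double crossovers (6).
RF(b–pr) = (49 + 6) / 917 = 55/917 = 0.0600 → 6.0 m.u.

6.0 m.u.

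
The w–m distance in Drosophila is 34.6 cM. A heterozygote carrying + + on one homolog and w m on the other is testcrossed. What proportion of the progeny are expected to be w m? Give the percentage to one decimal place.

32.7%

A map distance of 34.6 cM corresponds to a recombination frequency of 0.346.
The F1 is + + / w m, so w m is a parental gamete class with expected frequency (1 − r)/2 = 0.654/2 = 0.3270.
That is 0.3270 = 32.7% of the progeny.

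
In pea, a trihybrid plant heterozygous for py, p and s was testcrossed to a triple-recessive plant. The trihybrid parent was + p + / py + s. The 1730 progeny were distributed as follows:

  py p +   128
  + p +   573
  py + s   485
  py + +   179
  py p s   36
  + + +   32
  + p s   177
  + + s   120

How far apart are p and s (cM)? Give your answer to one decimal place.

The two rarest classes, + + + and py p s, are the double crossovers. Comparing them with the parentals, only the p allele has switched, so p is the middle locus and the order is s – p – py.
Crossovers in the s–p interval produce the single-crossover classes + p s and py + + (177 + 179 = 356) plus the double crossovers (68).
RF(s–p) = (356 + 68) / 1730 = 424/1730 = 0.2451 → 24.5 cM.

24.5 cM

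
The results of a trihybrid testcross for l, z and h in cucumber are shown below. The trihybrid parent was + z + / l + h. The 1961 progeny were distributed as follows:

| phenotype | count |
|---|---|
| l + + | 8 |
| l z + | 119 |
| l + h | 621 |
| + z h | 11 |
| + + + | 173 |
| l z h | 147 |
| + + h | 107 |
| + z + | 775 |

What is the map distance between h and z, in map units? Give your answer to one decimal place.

The two rarest classes, + z h and l + +, are the double crossovers. Comparing them with the parentals, only the h allele has switched, so h is the middle locus and the order is z – h – l.
Crossovers in the z–h interval produce the single-crossover classes + + + and l z h (173 + 147 = 320) plus the double crossovers (19).
RF(z–h) = (320 + 19) / 1961 = 339/1961 = 0.1729 → 17.3 map units.

17.3 map units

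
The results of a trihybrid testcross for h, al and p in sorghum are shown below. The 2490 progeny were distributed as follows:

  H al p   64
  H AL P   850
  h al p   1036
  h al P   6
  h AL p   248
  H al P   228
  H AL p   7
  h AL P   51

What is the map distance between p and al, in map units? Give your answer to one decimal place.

The two most frequent reciprocal classes, H AL P and h al p, are the parental types, so the F1 was H AL P / h al p.
The two rarest classes, H AL p and h al P, are the double crossovers. Comparing them with the parentals, only the p allele has switched, so p is the middle locus and the order is al – p – h.
Crossovers in the al–p interval produce the single-crossover classes H al P and h AL p (228 + 248 = 476) plus the double crossovers (13).
RF(al–p) = (476 + 13) / 2490 = 489/2490 = 0.1964 → 19.6 map units.

19.6 map units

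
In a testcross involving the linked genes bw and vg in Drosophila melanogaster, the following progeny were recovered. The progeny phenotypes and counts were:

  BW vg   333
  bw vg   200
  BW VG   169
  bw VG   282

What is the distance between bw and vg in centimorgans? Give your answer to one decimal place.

The two most frequent classes, BW vg (333) and bw VG (282), are the parental types, so the F1 was BW vg / bw VG.
The recombinant classes are BW VG and bw vg: 169 + 200 = 369.
Recombination frequency = 369/984 = 0.3750 ≈ 37.5%, i.e. 37.5 centimorgans.

37.5 centimorgans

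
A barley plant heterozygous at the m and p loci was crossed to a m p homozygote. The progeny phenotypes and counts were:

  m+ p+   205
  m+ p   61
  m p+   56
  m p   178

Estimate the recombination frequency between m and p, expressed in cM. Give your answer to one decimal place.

The two most frequent classes, m+ p+ (205) and m p (178), are the parental types, so the F1 was m+ p+ / m p.
The recombinant classes are m+ p and m p+: 61 + 56 = 117.
Recombination frequency = 117/500 = 0.2340 ≈ 23.4%, i.e. 23.4 cM.

23.4 cM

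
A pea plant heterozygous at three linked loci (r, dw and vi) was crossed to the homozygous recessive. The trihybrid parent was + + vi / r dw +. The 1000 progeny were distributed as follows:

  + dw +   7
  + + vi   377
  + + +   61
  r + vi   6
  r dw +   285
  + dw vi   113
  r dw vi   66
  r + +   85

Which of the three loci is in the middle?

The two rarest classes, r + vi and + dw +, are the double crossovers. Comparing them with the parentals, only the r allele has switched, so r is the middle locus and the order is vi – r – dw.

r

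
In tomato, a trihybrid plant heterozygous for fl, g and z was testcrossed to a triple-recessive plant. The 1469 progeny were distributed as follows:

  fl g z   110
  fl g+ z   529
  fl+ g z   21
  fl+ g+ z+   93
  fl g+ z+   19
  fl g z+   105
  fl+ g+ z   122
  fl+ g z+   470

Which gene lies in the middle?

z

The two most frequent reciprocal classes, fl+ g z+ and fl g+ z, are the parental types, so the F1 was fl+ g z+ / fl g+ z.
The two rarest classes, fl+ g z and fl g+ z+, are the double crossovers. Comparing them with the parentals, only the z allele has switched, so z is the middle locus and the order is fl – z – g.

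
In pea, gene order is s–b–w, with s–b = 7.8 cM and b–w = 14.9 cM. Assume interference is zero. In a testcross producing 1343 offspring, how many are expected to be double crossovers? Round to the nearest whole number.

16

Map distances give recombination frequencies of 0.078 and 0.149 for the two intervals.
With no interference, expected double-crossover frequency = 0.078 × 0.149 = 0.01162.
Expected number = 0.01162 × 1343 = 15.61 ≈ 16.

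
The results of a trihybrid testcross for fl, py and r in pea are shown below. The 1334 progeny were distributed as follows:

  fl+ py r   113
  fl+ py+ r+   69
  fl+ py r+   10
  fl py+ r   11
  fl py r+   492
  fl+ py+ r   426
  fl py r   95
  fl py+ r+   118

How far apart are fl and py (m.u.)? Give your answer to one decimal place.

18.9 m.u.

The two most frequent reciprocal classes, fl py r+ and fl+ py+ r, are the parental types, so the F1 was fl py r+ / fl+ py+ r.
The two rarest classes, fl+ py r+ and fl py+ r, are the double crossovers. Comparing them with the parentals, only the fl allele has switched, so fl is the middle locus and the order is py – fl – r.
Crossovers in the py–fl interval produce the single-crossover classes fl py+ r+ and fl+ py r (118 + 113 = 231) plus the double crossovers (21).
RF(py–fl) = (231 + 21) / 1334 = 252/1334 = 0.1889 → 18.9 m.u.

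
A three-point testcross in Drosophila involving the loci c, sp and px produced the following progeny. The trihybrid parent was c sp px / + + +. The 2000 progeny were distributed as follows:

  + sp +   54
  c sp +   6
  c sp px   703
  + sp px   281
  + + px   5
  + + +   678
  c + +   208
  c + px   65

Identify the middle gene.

The two rarest classes, c sp + and + + px, are the double crossovers. Comparing them with the parentals, only the px allele has switched, so px is the middle locus and the order is c – px – sp.

px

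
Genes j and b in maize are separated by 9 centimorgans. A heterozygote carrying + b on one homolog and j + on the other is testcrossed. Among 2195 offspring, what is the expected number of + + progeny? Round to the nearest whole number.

A map distance of 9 centimorgans corresponds to a recombination frequency of 0.090.
The F1 is + b / j +, so + + is a recombinant gamete class with expected frequency r/2 = 0.090/2 = 0.0450.
Expected number = 0.0450 × 2195 = 98.77 ≈ 99.

99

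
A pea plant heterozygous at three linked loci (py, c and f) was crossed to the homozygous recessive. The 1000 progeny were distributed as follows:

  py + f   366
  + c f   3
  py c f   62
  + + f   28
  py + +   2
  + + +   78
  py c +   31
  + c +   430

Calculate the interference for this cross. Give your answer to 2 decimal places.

0.46

The two most frequent reciprocal classes, py + f and + c +, are the parental types, so the F1 was py + f / + c +.
The two rarest classes, py + + and + c f, are the double crossovers. Comparing them with the parentals, only the f allele has switched, so f is the middle locus and the order is py – f – c.
py–f: (59 + 5)/1000 = 0.0640; f–c: (140 + 5)/1000 = 0.1450.
Expected DCO frequency = 0.0640 × 0.1450 ≈ 0.00928; observed = 5/1000 ≈ 0.00500.
Coefficient of coincidence = 0.00500/0.00928 ≈ 0.54; interference = 1 − 0.54 = 0.46.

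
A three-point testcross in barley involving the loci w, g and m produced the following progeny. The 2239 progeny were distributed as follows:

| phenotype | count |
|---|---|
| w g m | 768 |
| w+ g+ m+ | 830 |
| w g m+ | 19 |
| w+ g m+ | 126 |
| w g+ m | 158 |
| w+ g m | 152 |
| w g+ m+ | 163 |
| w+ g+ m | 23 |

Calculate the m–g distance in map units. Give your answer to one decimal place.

14.6 map units

The two most frequent reciprocal classes, w g m and w+ g+ m+, are the parental types, so the F1 was w g m / w+ g+ m+.
The two rarest classes, w g m+ and w+ g+ m, are the double crossovers. Comparing them with the parentals, only the m allele has switched, so m is the middle locus and the order is g – m – w.
Crossovers in the g–m interval produce the single-crossover classes w g+ m and w+ g m+ (158 + 126 = 284) plus the double crossovers (42).
RF(g–m) = (284 + 42) / 2239 = 326/2239 = 0.1456 → 14.6 map units.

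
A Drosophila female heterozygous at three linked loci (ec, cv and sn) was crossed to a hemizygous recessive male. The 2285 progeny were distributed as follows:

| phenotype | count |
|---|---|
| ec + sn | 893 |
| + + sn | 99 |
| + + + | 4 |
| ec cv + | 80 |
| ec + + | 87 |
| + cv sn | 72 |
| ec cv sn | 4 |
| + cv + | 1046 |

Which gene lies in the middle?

The two most frequent reciprocal classes, + cv + and ec + sn, are the parental types, so the F1 was + cv + / ec + sn.
The two rarest classes, + + + and ec cv sn, are the double crossovers. Comparing them with the parentals, only the cv allele has switched, so cv is the middle locus and the order is sn – cv – ec.

cv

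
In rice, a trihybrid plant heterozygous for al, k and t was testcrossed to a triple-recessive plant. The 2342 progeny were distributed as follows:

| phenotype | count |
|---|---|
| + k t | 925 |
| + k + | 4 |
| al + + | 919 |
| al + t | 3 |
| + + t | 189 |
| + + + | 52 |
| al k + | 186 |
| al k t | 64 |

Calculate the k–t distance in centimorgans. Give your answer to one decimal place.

16.3 centimorgans

The two most frequent reciprocal classes, al + + and + k t, are the parental types, so the F1 was al + + / + k t.
The two rarest classes, al + t and + k +, are the double crossovers. Comparing them with the parentals, only the t allele has switched, so t is the middle locus and the order is k – t – al.
Crossovers in the k–t interval produce the single-crossover classes al k + and + + t (186 + 189 = 375) plus the double crossovers (7).
RF(k–t) = (375 + 7) / 2342 = 382/2342 = 0.1631 → 16.3 centimorgans.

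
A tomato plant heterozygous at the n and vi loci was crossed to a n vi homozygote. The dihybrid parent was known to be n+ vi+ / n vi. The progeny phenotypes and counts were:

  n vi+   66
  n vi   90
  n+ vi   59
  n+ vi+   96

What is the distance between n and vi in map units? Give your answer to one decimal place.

40.2 map units

The recombinant classes are n+ vi and n vi+: 59 + 66 = 125.
Recombination frequency = 125/311 = 0.4019 ≈ 40.2%, i.e. 40.2 map units.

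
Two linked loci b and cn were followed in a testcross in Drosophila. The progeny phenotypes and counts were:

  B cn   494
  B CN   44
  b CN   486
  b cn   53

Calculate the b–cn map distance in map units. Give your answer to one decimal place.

9.0 map units

The two most frequent classes, B cn (494) and b CN (486), are the parental types, so the F1 was B cn / b CN.
The recombinant classes are B CN and b cn: 44 + 53 = 97.
Recombination frequency = 97/1077 = 0.0901 ≈ 9.0%, i.e. 9.0 map units.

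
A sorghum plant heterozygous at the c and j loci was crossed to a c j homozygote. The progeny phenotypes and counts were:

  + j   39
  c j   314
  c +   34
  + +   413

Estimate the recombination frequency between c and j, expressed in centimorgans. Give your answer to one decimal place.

The two most frequent classes, + + (413) and c j (314), are the parental types, so the F1 was + + / c j.
The recombinant classes are + j and c +: 39 + 34 = 73.
Recombination frequency = 73/800 = 0.0912 ≈ 9.1%, i.e. 9.1 centimorgans.

9.1 centimorgans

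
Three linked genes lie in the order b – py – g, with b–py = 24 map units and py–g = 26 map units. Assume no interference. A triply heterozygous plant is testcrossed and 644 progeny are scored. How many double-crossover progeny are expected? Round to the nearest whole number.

Map distances give recombination frequencies of 0.240 and 0.260 for the two intervals.
With no interference, expected double-crossover frequency = 0.240 × 0.260 = 0.06240.
Expected number = 0.06240 × 644 = 40.19 ≈ 40.

40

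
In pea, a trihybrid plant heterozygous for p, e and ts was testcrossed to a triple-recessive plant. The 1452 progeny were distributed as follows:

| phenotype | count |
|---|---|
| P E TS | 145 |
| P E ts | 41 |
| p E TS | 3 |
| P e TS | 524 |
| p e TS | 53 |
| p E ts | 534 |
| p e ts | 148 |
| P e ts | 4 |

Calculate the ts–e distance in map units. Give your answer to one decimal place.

The two most frequent reciprocal classes, P e TS and p E ts, are the parental types, so the F1 was P e TS / p E ts.
The two rarest classes, P e ts and p E TS, are the double crossovers. Comparing them with the parentals, only the ts allele has switched, so ts is the middle locus and the order is p – ts – e.
Crossovers in the ts–e interval produce the single-crossover classes P E TS and p e ts (145 + 148 = 293) plus the double crossovers (7).
RF(ts–e) = (293 + 7) / 1452 = 300/1452 = 0.2066 → 20.7 map units.

20.7 map units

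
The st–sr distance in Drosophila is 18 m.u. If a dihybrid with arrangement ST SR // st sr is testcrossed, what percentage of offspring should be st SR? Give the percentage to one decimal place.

9.0%

A map distance of 18 m.u. corresponds to a recombination frequency of 0.180.
The F1 is ST SR / st sr, so st SR is a recombinant gamete class with expected frequency r/2 = 0.180/2 = 0.0900.
That is 0.0900 = 9.0% of the progeny.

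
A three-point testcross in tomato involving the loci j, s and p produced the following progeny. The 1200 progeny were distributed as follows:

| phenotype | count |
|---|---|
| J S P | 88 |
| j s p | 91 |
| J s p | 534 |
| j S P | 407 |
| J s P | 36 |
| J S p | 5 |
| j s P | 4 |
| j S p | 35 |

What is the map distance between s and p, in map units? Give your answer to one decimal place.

6.7 map units

The two most frequent reciprocal classes, J s p and j S P, are the parental types, so the F1 was J s p / j S P.
The two rarest classes, J S p and j s P, are the double crossovers. Comparing them with the parentals, only the s allele has switched, so s is the middle locus and the order is p – s – j.
Crossovers in the p–s interval produce the single-crossover classes J s P and j S p (36 + 35 = 71) plus the double crossovers (9).
RF(p–s) = (71 + 9) / 1200 = 80/1200 = 0.0667 → 6.7 map units.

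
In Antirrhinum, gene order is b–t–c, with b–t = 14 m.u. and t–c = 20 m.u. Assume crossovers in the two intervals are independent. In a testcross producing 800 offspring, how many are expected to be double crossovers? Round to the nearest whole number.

Map distances give recombination frequencies of 0.140 and 0.200 for the two intervals.
With no interference, expected double-crossover frequency = 0.140 × 0.200 = 0.02800.
Expected number = 0.02800 × 800 = 22.40 ≈ 22.

22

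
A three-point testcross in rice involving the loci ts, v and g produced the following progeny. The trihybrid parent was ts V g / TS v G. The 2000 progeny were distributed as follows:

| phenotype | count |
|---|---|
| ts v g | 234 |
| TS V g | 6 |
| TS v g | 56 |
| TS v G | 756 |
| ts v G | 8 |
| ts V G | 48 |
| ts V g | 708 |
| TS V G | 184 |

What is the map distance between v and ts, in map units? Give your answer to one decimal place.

21.6 map units

The two rarest classes, TS V g and ts v G, are the double crossovers. Comparing them with the parentals, only the ts allele has switched, so ts is the middle locus and the order is g – ts – v.
Crossovers in the ts–v interval produce the single-crossover classes ts v g and TS V G (234 + 184 = 418) plus the double crossovers (14).
RF(ts–v) = (418 + 14) / 2000 = 432/2000 = 0.2160 → 21.6 map units.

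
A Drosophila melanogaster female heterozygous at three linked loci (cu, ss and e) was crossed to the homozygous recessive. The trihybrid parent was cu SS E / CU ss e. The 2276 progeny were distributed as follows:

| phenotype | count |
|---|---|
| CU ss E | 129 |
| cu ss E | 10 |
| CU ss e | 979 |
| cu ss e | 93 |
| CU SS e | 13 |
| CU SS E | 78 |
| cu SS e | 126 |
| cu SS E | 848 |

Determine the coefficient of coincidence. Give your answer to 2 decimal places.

The two rarest classes, cu ss E and CU SS e, are the double crossovers. Comparing them with the parentals, only the ss allele has switched, so ss is the middle locus and the order is e – ss – cu.
e–ss: (255 + 23)/2276 = 0.1221; ss–cu: (171 + 23)/2276 = 0.0852.
Expected DCO frequency = 0.1221 × 0.0852 ≈ 0.01040; observed = 23/2276 ≈ 0.01011.
Coefficient of coincidence = 0.01011/0.01040 ≈ 0.97.

0.97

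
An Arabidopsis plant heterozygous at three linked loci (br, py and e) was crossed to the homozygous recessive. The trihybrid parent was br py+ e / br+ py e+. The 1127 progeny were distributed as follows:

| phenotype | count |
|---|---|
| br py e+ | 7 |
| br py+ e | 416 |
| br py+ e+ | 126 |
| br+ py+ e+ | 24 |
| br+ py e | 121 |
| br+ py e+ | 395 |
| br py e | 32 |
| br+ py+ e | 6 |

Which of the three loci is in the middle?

br

The two rarest classes, br+ py+ e and br py e+, are the double crossovers. Comparing them with the parentals, only the br allele has switched, so br is the middle locus and the order is e – br – py.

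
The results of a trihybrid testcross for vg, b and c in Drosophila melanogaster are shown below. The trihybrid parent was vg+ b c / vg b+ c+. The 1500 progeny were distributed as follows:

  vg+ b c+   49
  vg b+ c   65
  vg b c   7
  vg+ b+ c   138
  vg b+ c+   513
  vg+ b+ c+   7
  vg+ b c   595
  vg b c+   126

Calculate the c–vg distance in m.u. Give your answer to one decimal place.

8.5 m.u.

The two rarest classes, vg b c and vg+ b+ c+, are the double crossovers. Comparing them with the parentals, only the vg allele has switched, so vg is the middle locus and the order is b – vg – c.
Crossovers in the vg–c interval produce the single-crossover classes vg+ b c+ and vg b+ c (49 + 65 = 114) plus the double crossovers (14).
RF(vg–c) = (114 + 14) / 1500 = 128/1500 = 0.0853 → 8.5 m.u.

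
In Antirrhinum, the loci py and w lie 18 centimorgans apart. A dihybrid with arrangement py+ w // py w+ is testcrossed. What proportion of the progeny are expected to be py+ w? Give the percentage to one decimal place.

41.0%

A map distance of 18 centimorgans corresponds to a recombination frequency of 0.180.
The F1 is py+ w / py w+, so py+ w is a parental gamete class with expected frequency (1 − r)/2 = 0.820/2 = 0.4100.
That is 0.4100 = 41.0% of the progeny.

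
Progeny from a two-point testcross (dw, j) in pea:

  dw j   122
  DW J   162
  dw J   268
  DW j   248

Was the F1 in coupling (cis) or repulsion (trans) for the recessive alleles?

trans

The two most frequent classes are DW j (248) and dw J (268); these are the parental (non-recombinant) types.
So the F1 carried DW j on one chromosome and dw J on the other — the recessive alleles are on opposite chromosomes (trans / repulsion).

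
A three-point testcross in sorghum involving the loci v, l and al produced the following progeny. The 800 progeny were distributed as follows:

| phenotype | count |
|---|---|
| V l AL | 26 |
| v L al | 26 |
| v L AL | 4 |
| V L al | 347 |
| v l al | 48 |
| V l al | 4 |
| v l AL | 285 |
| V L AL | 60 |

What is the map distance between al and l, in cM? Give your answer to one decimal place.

The two most frequent reciprocal classes, V L al and v l AL, are the parental types, so the F1 was V L al / v l AL.
The two rarest classes, V l al and v L AL, are the double crossovers. Comparing them with the parentals, only the l allele has switched, so l is the middle locus and the order is al – l – v.
Crossovers in the al–l interval produce the single-crossover classes V L AL and v l al (60 + 48 = 108) plus the double crossovers (8).
RF(al–l) = (108 + 8) / 800 = 116/800 = 0.1450 → 14.5 cM.

14.5 cM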